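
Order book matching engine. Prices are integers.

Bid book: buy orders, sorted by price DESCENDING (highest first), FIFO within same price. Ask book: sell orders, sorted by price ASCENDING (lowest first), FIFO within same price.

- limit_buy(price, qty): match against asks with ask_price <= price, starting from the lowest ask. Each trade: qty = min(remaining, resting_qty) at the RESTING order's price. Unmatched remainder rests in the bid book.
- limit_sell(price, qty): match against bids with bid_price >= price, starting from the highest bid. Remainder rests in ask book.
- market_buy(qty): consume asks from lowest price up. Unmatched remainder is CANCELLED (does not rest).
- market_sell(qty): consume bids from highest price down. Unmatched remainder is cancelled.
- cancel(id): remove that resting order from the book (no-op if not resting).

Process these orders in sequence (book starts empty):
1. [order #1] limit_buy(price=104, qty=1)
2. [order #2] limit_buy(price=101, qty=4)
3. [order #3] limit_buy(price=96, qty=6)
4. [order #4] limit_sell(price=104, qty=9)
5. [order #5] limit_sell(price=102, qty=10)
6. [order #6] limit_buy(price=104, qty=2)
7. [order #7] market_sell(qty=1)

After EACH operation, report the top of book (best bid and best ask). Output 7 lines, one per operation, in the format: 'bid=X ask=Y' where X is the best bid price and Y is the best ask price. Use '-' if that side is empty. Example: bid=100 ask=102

After op 1 [order #1] limit_buy(price=104, qty=1): fills=none; bids=[#1:1@104] asks=[-]
After op 2 [order #2] limit_buy(price=101, qty=4): fills=none; bids=[#1:1@104 #2:4@101] asks=[-]
After op 3 [order #3] limit_buy(price=96, qty=6): fills=none; bids=[#1:1@104 #2:4@101 #3:6@96] asks=[-]
After op 4 [order #4] limit_sell(price=104, qty=9): fills=#1x#4:1@104; bids=[#2:4@101 #3:6@96] asks=[#4:8@104]
After op 5 [order #5] limit_sell(price=102, qty=10): fills=none; bids=[#2:4@101 #3:6@96] asks=[#5:10@102 #4:8@104]
After op 6 [order #6] limit_buy(price=104, qty=2): fills=#6x#5:2@102; bids=[#2:4@101 #3:6@96] asks=[#5:8@102 #4:8@104]
After op 7 [order #7] market_sell(qty=1): fills=#2x#7:1@101; bids=[#2:3@101 #3:6@96] asks=[#5:8@102 #4:8@104]

Answer: bid=104 ask=-
bid=104 ask=-
bid=104 ask=-
bid=101 ask=104
bid=101 ask=102
bid=101 ask=102
bid=101 ask=102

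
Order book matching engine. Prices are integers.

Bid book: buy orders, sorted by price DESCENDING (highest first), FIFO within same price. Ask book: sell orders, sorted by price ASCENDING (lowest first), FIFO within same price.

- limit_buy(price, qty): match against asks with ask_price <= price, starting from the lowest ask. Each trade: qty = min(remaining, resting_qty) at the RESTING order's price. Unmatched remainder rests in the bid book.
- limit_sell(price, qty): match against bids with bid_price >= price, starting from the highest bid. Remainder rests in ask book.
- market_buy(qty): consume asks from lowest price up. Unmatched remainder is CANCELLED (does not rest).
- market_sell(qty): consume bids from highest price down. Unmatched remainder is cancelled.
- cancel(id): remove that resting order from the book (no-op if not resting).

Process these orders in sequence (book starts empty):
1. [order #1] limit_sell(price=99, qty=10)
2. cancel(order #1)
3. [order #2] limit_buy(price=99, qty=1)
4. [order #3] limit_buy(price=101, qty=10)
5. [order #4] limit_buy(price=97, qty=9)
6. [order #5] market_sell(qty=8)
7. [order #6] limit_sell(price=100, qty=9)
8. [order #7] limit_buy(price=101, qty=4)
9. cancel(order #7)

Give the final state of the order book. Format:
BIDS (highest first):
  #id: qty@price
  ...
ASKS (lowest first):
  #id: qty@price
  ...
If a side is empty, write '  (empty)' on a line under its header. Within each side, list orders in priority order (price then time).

After op 1 [order #1] limit_sell(price=99, qty=10): fills=none; bids=[-] asks=[#1:10@99]
After op 2 cancel(order #1): fills=none; bids=[-] asks=[-]
After op 3 [order #2] limit_buy(price=99, qty=1): fills=none; bids=[#2:1@99] asks=[-]
After op 4 [order #3] limit_buy(price=101, qty=10): fills=none; bids=[#3:10@101 #2:1@99] asks=[-]
After op 5 [order #4] limit_buy(price=97, qty=9): fills=none; bids=[#3:10@101 #2:1@99 #4:9@97] asks=[-]
After op 6 [order #5] market_sell(qty=8): fills=#3x#5:8@101; bids=[#3:2@101 #2:1@99 #4:9@97] asks=[-]
After op 7 [order #6] limit_sell(price=100, qty=9): fills=#3x#6:2@101; bids=[#2:1@99 #4:9@97] asks=[#6:7@100]
After op 8 [order #7] limit_buy(price=101, qty=4): fills=#7x#6:4@100; bids=[#2:1@99 #4:9@97] asks=[#6:3@100]
After op 9 cancel(order #7): fills=none; bids=[#2:1@99 #4:9@97] asks=[#6:3@100]

Answer: BIDS (highest first):
  #2: 1@99
  #4: 9@97
ASKS (lowest first):
  #6: 3@100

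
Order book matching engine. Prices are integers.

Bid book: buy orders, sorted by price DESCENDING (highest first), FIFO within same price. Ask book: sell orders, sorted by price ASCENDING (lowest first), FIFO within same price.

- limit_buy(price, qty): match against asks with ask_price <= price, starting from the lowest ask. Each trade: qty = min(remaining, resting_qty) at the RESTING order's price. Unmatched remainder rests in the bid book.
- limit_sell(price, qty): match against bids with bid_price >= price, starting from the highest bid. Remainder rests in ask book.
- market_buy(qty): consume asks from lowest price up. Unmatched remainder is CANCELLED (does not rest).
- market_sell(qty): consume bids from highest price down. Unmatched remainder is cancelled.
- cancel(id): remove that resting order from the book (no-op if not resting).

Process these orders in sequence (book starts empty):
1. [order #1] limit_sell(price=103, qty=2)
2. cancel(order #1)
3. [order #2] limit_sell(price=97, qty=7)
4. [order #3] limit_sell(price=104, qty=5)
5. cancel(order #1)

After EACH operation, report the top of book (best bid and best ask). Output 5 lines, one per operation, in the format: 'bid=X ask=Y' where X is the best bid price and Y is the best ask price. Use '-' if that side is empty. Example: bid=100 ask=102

After op 1 [order #1] limit_sell(price=103, qty=2): fills=none; bids=[-] asks=[#1:2@103]
After op 2 cancel(order #1): fills=none; bids=[-] asks=[-]
After op 3 [order #2] limit_sell(price=97, qty=7): fills=none; bids=[-] asks=[#2:7@97]
After op 4 [order #3] limit_sell(price=104, qty=5): fills=none; bids=[-] asks=[#2:7@97 #3:5@104]
After op 5 cancel(order #1): fills=none; bids=[-] asks=[#2:7@97 #3:5@104]

Answer: bid=- ask=103
bid=- ask=-
bid=- ask=97
bid=- ask=97
bid=- ask=97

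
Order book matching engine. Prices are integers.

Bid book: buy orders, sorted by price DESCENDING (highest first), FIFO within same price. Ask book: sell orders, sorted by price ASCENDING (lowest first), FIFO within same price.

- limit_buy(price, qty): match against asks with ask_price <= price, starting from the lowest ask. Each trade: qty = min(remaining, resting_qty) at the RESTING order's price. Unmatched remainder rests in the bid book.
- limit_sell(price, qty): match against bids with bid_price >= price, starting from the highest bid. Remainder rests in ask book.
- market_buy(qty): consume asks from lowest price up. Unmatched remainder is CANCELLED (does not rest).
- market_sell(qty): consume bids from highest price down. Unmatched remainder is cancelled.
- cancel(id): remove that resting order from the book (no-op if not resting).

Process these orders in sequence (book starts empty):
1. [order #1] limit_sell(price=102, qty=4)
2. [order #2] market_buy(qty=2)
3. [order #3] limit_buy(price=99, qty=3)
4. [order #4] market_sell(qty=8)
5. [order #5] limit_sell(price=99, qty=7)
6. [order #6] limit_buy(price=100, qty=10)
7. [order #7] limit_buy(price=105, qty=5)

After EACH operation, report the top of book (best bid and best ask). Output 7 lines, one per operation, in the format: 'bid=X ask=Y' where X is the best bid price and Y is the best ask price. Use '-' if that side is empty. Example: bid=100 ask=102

After op 1 [order #1] limit_sell(price=102, qty=4): fills=none; bids=[-] asks=[#1:4@102]
After op 2 [order #2] market_buy(qty=2): fills=#2x#1:2@102; bids=[-] asks=[#1:2@102]
After op 3 [order #3] limit_buy(price=99, qty=3): fills=none; bids=[#3:3@99] asks=[#1:2@102]
After op 4 [order #4] market_sell(qty=8): fills=#3x#4:3@99; bids=[-] asks=[#1:2@102]
After op 5 [order #5] limit_sell(price=99, qty=7): fills=none; bids=[-] asks=[#5:7@99 #1:2@102]
After op 6 [order #6] limit_buy(price=100, qty=10): fills=#6x#5:7@99; bids=[#6:3@100] asks=[#1:2@102]
After op 7 [order #7] limit_buy(price=105, qty=5): fills=#7x#1:2@102; bids=[#7:3@105 #6:3@100] asks=[-]

Answer: bid=- ask=102
bid=- ask=102
bid=99 ask=102
bid=- ask=102
bid=- ask=99
bid=100 ask=102
bid=105 ask=-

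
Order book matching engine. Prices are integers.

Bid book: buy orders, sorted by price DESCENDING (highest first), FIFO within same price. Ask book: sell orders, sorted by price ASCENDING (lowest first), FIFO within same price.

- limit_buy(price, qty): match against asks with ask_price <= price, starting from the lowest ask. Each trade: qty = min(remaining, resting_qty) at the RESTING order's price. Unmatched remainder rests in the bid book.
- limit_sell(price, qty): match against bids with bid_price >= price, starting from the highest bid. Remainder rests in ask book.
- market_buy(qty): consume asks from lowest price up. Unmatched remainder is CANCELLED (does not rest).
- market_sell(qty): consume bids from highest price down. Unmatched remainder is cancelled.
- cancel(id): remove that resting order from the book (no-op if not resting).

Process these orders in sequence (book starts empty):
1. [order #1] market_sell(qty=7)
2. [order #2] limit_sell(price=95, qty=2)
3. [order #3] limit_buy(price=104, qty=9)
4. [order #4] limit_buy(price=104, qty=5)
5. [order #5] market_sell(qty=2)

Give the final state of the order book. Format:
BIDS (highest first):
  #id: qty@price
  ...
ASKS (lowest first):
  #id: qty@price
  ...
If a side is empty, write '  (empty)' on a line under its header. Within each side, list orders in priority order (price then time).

Answer: BIDS (highest first):
  #3: 5@104
  #4: 5@104
ASKS (lowest first):
  (empty)

Derivation:
After op 1 [order #1] market_sell(qty=7): fills=none; bids=[-] asks=[-]
After op 2 [order #2] limit_sell(price=95, qty=2): fills=none; bids=[-] asks=[#2:2@95]
After op 3 [order #3] limit_buy(price=104, qty=9): fills=#3x#2:2@95; bids=[#3:7@104] asks=[-]
After op 4 [order #4] limit_buy(price=104, qty=5): fills=none; bids=[#3:7@104 #4:5@104] asks=[-]
After op 5 [order #5] market_sell(qty=2): fills=#3x#5:2@104; bids=[#3:5@104 #4:5@104] asks=[-]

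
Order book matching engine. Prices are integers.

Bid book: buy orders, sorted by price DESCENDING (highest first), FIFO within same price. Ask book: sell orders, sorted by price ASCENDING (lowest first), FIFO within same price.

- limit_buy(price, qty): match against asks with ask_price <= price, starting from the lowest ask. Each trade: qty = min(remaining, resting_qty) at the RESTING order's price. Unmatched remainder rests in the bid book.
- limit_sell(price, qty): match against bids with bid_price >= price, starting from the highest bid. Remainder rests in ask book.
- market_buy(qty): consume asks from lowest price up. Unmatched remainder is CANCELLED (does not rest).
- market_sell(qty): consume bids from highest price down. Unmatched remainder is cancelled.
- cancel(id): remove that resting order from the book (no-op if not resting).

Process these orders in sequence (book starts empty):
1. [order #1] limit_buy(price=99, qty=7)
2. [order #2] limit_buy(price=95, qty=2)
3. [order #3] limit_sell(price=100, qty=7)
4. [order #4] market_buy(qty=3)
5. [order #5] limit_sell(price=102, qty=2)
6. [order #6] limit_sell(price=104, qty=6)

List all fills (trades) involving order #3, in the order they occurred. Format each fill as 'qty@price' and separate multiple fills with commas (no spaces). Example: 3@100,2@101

After op 1 [order #1] limit_buy(price=99, qty=7): fills=none; bids=[#1:7@99] asks=[-]
After op 2 [order #2] limit_buy(price=95, qty=2): fills=none; bids=[#1:7@99 #2:2@95] asks=[-]
After op 3 [order #3] limit_sell(price=100, qty=7): fills=none; bids=[#1:7@99 #2:2@95] asks=[#3:7@100]
After op 4 [order #4] market_buy(qty=3): fills=#4x#3:3@100; bids=[#1:7@99 #2:2@95] asks=[#3:4@100]
After op 5 [order #5] limit_sell(price=102, qty=2): fills=none; bids=[#1:7@99 #2:2@95] asks=[#3:4@100 #5:2@102]
After op 6 [order #6] limit_sell(price=104, qty=6): fills=none; bids=[#1:7@99 #2:2@95] asks=[#3:4@100 #5:2@102 #6:6@104]

Answer: 3@100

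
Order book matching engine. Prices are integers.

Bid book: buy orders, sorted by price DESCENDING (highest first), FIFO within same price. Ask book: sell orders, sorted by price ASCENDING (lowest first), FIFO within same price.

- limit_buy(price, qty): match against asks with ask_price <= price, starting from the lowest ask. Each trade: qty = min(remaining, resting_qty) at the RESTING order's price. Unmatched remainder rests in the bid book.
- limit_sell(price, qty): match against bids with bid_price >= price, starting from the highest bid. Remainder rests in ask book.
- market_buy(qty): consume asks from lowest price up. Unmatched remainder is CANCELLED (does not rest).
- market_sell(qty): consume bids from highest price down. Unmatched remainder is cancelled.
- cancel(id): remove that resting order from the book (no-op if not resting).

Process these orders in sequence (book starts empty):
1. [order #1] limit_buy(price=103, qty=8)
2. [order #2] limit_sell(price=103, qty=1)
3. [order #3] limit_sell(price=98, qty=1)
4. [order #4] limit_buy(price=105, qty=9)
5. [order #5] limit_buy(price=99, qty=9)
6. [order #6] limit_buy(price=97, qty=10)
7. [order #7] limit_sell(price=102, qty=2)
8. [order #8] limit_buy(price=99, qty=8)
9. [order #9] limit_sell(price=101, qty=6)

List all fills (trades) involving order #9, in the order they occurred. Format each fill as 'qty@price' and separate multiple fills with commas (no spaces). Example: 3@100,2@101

After op 1 [order #1] limit_buy(price=103, qty=8): fills=none; bids=[#1:8@103] asks=[-]
After op 2 [order #2] limit_sell(price=103, qty=1): fills=#1x#2:1@103; bids=[#1:7@103] asks=[-]
After op 3 [order #3] limit_sell(price=98, qty=1): fills=#1x#3:1@103; bids=[#1:6@103] asks=[-]
After op 4 [order #4] limit_buy(price=105, qty=9): fills=none; bids=[#4:9@105 #1:6@103] asks=[-]
After op 5 [order #5] limit_buy(price=99, qty=9): fills=none; bids=[#4:9@105 #1:6@103 #5:9@99] asks=[-]
After op 6 [order #6] limit_buy(price=97, qty=10): fills=none; bids=[#4:9@105 #1:6@103 #5:9@99 #6:10@97] asks=[-]
After op 7 [order #7] limit_sell(price=102, qty=2): fills=#4x#7:2@105; bids=[#4:7@105 #1:6@103 #5:9@99 #6:10@97] asks=[-]
After op 8 [order #8] limit_buy(price=99, qty=8): fills=none; bids=[#4:7@105 #1:6@103 #5:9@99 #8:8@99 #6:10@97] asks=[-]
After op 9 [order #9] limit_sell(price=101, qty=6): fills=#4x#9:6@105; bids=[#4:1@105 #1:6@103 #5:9@99 #8:8@99 #6:10@97] asks=[-]

Answer: 6@105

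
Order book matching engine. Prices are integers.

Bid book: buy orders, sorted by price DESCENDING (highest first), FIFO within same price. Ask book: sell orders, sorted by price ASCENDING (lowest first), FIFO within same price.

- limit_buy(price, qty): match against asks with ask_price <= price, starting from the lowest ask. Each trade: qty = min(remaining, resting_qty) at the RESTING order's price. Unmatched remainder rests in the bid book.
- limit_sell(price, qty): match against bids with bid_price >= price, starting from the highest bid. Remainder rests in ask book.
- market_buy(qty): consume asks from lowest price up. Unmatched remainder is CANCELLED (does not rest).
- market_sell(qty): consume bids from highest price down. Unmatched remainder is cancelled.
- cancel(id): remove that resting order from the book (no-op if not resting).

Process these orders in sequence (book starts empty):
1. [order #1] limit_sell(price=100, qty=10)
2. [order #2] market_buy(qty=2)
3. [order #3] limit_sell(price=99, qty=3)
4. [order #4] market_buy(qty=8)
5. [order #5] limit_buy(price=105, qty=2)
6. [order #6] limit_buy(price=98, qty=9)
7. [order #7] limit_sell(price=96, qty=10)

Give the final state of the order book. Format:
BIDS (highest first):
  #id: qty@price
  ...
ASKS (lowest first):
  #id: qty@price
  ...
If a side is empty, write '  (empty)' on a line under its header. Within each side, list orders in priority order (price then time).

Answer: BIDS (highest first):
  (empty)
ASKS (lowest first):
  #7: 1@96
  #1: 1@100

Derivation:
After op 1 [order #1] limit_sell(price=100, qty=10): fills=none; bids=[-] asks=[#1:10@100]
After op 2 [order #2] market_buy(qty=2): fills=#2x#1:2@100; bids=[-] asks=[#1:8@100]
After op 3 [order #3] limit_sell(price=99, qty=3): fills=none; bids=[-] asks=[#3:3@99 #1:8@100]
After op 4 [order #4] market_buy(qty=8): fills=#4x#3:3@99 #4x#1:5@100; bids=[-] asks=[#1:3@100]
After op 5 [order #5] limit_buy(price=105, qty=2): fills=#5x#1:2@100; bids=[-] asks=[#1:1@100]
After op 6 [order #6] limit_buy(price=98, qty=9): fills=none; bids=[#6:9@98] asks=[#1:1@100]
After op 7 [order #7] limit_sell(price=96, qty=10): fills=#6x#7:9@98; bids=[-] asks=[#7:1@96 #1:1@100]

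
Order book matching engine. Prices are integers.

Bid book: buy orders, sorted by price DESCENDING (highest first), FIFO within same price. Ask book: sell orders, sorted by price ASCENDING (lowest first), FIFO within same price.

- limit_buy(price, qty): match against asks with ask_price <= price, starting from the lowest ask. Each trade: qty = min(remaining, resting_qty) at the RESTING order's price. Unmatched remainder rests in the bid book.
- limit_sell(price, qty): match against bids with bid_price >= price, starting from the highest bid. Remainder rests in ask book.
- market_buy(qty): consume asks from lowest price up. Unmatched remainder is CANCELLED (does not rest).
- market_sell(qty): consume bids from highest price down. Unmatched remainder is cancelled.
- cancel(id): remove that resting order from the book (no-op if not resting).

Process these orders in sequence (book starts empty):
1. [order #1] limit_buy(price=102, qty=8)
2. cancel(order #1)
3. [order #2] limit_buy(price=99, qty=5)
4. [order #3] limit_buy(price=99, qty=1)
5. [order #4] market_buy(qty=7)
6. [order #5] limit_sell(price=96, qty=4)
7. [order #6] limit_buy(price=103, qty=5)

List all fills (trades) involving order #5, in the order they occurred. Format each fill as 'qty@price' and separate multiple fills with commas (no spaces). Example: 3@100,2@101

Answer: 4@99

Derivation:
After op 1 [order #1] limit_buy(price=102, qty=8): fills=none; bids=[#1:8@102] asks=[-]
After op 2 cancel(order #1): fills=none; bids=[-] asks=[-]
After op 3 [order #2] limit_buy(price=99, qty=5): fills=none; bids=[#2:5@99] asks=[-]
After op 4 [order #3] limit_buy(price=99, qty=1): fills=none; bids=[#2:5@99 #3:1@99] asks=[-]
After op 5 [order #4] market_buy(qty=7): fills=none; bids=[#2:5@99 #3:1@99] asks=[-]
After op 6 [order #5] limit_sell(price=96, qty=4): fills=#2x#5:4@99; bids=[#2:1@99 #3:1@99] asks=[-]
After op 7 [order #6] limit_buy(price=103, qty=5): fills=none; bids=[#6:5@103 #2:1@99 #3:1@99] asks=[-]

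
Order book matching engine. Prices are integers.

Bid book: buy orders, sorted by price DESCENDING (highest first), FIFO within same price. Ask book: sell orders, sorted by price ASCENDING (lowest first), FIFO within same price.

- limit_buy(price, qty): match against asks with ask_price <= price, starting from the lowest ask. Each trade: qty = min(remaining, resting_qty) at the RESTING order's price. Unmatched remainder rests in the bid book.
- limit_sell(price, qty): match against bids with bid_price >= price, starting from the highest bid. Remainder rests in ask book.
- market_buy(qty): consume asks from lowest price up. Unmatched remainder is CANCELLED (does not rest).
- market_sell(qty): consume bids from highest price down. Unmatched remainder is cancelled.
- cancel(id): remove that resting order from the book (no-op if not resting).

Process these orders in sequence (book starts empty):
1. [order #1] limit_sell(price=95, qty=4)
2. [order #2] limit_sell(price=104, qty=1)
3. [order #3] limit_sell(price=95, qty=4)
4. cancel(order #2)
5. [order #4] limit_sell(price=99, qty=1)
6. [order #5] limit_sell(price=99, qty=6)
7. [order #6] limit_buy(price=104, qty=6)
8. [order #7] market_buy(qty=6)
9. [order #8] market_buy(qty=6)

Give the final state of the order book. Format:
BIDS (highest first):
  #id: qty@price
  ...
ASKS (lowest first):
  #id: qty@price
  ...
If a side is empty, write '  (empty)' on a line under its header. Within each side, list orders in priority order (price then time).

After op 1 [order #1] limit_sell(price=95, qty=4): fills=none; bids=[-] asks=[#1:4@95]
After op 2 [order #2] limit_sell(price=104, qty=1): fills=none; bids=[-] asks=[#1:4@95 #2:1@104]
After op 3 [order #3] limit_sell(price=95, qty=4): fills=none; bids=[-] asks=[#1:4@95 #3:4@95 #2:1@104]
After op 4 cancel(order #2): fills=none; bids=[-] asks=[#1:4@95 #3:4@95]
After op 5 [order #4] limit_sell(price=99, qty=1): fills=none; bids=[-] asks=[#1:4@95 #3:4@95 #4:1@99]
After op 6 [order #5] limit_sell(price=99, qty=6): fills=none; bids=[-] asks=[#1:4@95 #3:4@95 #4:1@99 #5:6@99]
After op 7 [order #6] limit_buy(price=104, qty=6): fills=#6x#1:4@95 #6x#3:2@95; bids=[-] asks=[#3:2@95 #4:1@99 #5:6@99]
After op 8 [order #7] market_buy(qty=6): fills=#7x#3:2@95 #7x#4:1@99 #7x#5:3@99; bids=[-] asks=[#5:3@99]
After op 9 [order #8] market_buy(qty=6): fills=#8x#5:3@99; bids=[-] asks=[-]

Answer: BIDS (highest first):
  (empty)
ASKS (lowest first):
  (empty)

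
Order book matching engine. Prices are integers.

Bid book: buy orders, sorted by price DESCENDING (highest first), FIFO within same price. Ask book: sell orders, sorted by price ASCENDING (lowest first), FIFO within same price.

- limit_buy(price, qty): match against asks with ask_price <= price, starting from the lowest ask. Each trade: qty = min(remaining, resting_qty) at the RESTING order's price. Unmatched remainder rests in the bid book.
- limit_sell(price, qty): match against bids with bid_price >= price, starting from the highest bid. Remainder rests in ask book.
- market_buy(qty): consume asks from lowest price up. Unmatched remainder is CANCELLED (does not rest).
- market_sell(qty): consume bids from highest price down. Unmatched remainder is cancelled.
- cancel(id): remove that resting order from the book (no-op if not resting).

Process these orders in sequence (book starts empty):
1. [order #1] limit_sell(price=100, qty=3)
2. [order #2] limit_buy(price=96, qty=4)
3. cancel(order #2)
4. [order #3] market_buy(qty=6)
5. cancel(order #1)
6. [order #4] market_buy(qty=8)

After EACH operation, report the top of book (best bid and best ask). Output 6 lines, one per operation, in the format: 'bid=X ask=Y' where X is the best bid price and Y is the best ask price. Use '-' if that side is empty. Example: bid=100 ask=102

After op 1 [order #1] limit_sell(price=100, qty=3): fills=none; bids=[-] asks=[#1:3@100]
After op 2 [order #2] limit_buy(price=96, qty=4): fills=none; bids=[#2:4@96] asks=[#1:3@100]
After op 3 cancel(order #2): fills=none; bids=[-] asks=[#1:3@100]
After op 4 [order #3] market_buy(qty=6): fills=#3x#1:3@100; bids=[-] asks=[-]
After op 5 cancel(order #1): fills=none; bids=[-] asks=[-]
After op 6 [order #4] market_buy(qty=8): fills=none; bids=[-] asks=[-]

Answer: bid=- ask=100
bid=96 ask=100
bid=- ask=100
bid=- ask=-
bid=- ask=-
bid=- ask=-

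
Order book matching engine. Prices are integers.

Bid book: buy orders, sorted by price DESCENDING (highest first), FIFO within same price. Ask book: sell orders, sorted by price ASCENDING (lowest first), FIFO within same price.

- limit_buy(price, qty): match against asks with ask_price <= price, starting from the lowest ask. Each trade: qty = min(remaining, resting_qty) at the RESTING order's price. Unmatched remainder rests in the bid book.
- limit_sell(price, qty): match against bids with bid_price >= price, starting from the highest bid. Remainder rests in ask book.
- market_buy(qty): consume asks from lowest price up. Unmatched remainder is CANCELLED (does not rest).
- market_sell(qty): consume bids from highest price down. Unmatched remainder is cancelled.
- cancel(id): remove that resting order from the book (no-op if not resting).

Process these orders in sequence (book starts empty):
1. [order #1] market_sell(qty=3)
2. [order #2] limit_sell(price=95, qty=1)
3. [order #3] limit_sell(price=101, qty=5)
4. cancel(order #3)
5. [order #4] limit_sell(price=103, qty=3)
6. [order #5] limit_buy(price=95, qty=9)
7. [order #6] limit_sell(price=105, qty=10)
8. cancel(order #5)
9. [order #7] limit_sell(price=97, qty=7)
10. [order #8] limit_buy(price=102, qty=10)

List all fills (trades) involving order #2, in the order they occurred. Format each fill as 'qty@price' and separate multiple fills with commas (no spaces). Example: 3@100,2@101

Answer: 1@95

Derivation:
After op 1 [order #1] market_sell(qty=3): fills=none; bids=[-] asks=[-]
After op 2 [order #2] limit_sell(price=95, qty=1): fills=none; bids=[-] asks=[#2:1@95]
After op 3 [order #3] limit_sell(price=101, qty=5): fills=none; bids=[-] asks=[#2:1@95 #3:5@101]
After op 4 cancel(order #3): fills=none; bids=[-] asks=[#2:1@95]
After op 5 [order #4] limit_sell(price=103, qty=3): fills=none; bids=[-] asks=[#2:1@95 #4:3@103]
After op 6 [order #5] limit_buy(price=95, qty=9): fills=#5x#2:1@95; bids=[#5:8@95] asks=[#4:3@103]
After op 7 [order #6] limit_sell(price=105, qty=10): fills=none; bids=[#5:8@95] asks=[#4:3@103 #6:10@105]
After op 8 cancel(order #5): fills=none; bids=[-] asks=[#4:3@103 #6:10@105]
After op 9 [order #7] limit_sell(price=97, qty=7): fills=none; bids=[-] asks=[#7:7@97 #4:3@103 #6:10@105]
After op 10 [order #8] limit_buy(price=102, qty=10): fills=#8x#7:7@97; bids=[#8:3@102] asks=[#4:3@103 #6:10@105]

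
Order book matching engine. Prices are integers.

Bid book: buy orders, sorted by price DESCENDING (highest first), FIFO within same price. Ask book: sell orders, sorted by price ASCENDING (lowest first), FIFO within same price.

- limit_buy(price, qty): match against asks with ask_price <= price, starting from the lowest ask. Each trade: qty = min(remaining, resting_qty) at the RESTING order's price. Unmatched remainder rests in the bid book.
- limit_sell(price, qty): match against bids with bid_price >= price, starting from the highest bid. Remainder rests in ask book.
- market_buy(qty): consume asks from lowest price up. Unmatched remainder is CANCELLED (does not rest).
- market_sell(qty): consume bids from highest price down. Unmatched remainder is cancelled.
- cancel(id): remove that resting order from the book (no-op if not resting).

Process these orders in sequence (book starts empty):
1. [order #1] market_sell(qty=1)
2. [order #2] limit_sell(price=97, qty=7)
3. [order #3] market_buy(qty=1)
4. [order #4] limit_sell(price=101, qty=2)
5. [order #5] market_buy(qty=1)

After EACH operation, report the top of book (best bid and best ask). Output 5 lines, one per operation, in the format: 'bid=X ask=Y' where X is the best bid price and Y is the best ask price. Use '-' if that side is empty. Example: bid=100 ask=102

After op 1 [order #1] market_sell(qty=1): fills=none; bids=[-] asks=[-]
After op 2 [order #2] limit_sell(price=97, qty=7): fills=none; bids=[-] asks=[#2:7@97]
After op 3 [order #3] market_buy(qty=1): fills=#3x#2:1@97; bids=[-] asks=[#2:6@97]
After op 4 [order #4] limit_sell(price=101, qty=2): fills=none; bids=[-] asks=[#2:6@97 #4:2@101]
After op 5 [order #5] market_buy(qty=1): fills=#5x#2:1@97; bids=[-] asks=[#2:5@97 #4:2@101]

Answer: bid=- ask=-
bid=- ask=97
bid=- ask=97
bid=- ask=97
bid=- ask=97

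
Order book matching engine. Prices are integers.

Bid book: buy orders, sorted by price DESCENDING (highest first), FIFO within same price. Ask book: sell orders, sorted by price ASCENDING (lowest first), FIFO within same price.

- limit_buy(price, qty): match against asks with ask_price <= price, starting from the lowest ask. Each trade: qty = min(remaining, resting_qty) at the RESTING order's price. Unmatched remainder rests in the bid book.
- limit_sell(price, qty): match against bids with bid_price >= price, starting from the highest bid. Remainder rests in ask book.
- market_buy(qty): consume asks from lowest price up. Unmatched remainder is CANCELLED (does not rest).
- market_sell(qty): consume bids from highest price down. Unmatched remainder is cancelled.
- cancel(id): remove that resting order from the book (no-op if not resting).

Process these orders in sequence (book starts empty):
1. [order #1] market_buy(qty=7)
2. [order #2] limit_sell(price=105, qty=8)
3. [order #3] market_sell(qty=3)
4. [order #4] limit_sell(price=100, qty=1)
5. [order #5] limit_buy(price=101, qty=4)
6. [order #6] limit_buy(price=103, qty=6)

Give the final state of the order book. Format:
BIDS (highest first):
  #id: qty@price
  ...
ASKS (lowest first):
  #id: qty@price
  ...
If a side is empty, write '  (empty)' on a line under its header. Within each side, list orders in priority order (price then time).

After op 1 [order #1] market_buy(qty=7): fills=none; bids=[-] asks=[-]
After op 2 [order #2] limit_sell(price=105, qty=8): fills=none; bids=[-] asks=[#2:8@105]
After op 3 [order #3] market_sell(qty=3): fills=none; bids=[-] asks=[#2:8@105]
After op 4 [order #4] limit_sell(price=100, qty=1): fills=none; bids=[-] asks=[#4:1@100 #2:8@105]
After op 5 [order #5] limit_buy(price=101, qty=4): fills=#5x#4:1@100; bids=[#5:3@101] asks=[#2:8@105]
After op 6 [order #6] limit_buy(price=103, qty=6): fills=none; bids=[#6:6@103 #5:3@101] asks=[#2:8@105]

Answer: BIDS (highest first):
  #6: 6@103
  #5: 3@101
ASKS (lowest first):
  #2: 8@105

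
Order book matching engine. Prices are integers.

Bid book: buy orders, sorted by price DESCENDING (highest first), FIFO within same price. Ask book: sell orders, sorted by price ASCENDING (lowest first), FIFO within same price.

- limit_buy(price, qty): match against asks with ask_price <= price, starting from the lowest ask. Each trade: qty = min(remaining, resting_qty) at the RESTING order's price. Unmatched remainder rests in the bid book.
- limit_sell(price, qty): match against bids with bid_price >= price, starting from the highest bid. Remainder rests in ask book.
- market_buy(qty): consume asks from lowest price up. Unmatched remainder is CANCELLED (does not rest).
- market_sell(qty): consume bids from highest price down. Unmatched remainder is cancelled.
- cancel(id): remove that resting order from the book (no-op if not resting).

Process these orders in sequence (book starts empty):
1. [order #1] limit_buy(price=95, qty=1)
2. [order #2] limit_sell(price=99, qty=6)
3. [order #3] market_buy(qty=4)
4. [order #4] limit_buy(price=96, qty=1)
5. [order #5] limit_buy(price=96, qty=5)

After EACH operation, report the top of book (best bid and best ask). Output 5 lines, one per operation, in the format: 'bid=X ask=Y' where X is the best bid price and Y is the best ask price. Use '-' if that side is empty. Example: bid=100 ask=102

Answer: bid=95 ask=-
bid=95 ask=99
bid=95 ask=99
bid=96 ask=99
bid=96 ask=99

Derivation:
After op 1 [order #1] limit_buy(price=95, qty=1): fills=none; bids=[#1:1@95] asks=[-]
After op 2 [order #2] limit_sell(price=99, qty=6): fills=none; bids=[#1:1@95] asks=[#2:6@99]
After op 3 [order #3] market_buy(qty=4): fills=#3x#2:4@99; bids=[#1:1@95] asks=[#2:2@99]
After op 4 [order #4] limit_buy(price=96, qty=1): fills=none; bids=[#4:1@96 #1:1@95] asks=[#2:2@99]
After op 5 [order #5] limit_buy(price=96, qty=5): fills=none; bids=[#4:1@96 #5:5@96 #1:1@95] asks=[#2:2@99]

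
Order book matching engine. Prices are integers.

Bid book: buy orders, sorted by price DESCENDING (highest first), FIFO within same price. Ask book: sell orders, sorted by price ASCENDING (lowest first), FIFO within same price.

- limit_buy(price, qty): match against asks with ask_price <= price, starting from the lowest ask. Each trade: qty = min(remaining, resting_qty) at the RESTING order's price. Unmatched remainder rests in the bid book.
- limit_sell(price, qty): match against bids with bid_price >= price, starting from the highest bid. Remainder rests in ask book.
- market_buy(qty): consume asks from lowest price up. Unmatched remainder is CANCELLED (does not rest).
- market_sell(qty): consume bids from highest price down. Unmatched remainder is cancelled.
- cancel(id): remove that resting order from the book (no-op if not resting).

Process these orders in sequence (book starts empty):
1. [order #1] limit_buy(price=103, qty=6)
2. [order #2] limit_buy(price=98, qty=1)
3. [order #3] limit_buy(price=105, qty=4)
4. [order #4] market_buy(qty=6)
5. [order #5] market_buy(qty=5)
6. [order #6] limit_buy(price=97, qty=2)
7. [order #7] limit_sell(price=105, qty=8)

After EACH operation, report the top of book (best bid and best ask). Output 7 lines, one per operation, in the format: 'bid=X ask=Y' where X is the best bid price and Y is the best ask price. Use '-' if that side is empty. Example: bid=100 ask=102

Answer: bid=103 ask=-
bid=103 ask=-
bid=105 ask=-
bid=105 ask=-
bid=105 ask=-
bid=105 ask=-
bid=103 ask=105

Derivation:
After op 1 [order #1] limit_buy(price=103, qty=6): fills=none; bids=[#1:6@103] asks=[-]
After op 2 [order #2] limit_buy(price=98, qty=1): fills=none; bids=[#1:6@103 #2:1@98] asks=[-]
After op 3 [order #3] limit_buy(price=105, qty=4): fills=none; bids=[#3:4@105 #1:6@103 #2:1@98] asks=[-]
After op 4 [order #4] market_buy(qty=6): fills=none; bids=[#3:4@105 #1:6@103 #2:1@98] asks=[-]
After op 5 [order #5] market_buy(qty=5): fills=none; bids=[#3:4@105 #1:6@103 #2:1@98] asks=[-]
After op 6 [order #6] limit_buy(price=97, qty=2): fills=none; bids=[#3:4@105 #1:6@103 #2:1@98 #6:2@97] asks=[-]
After op 7 [order #7] limit_sell(price=105, qty=8): fills=#3x#7:4@105; bids=[#1:6@103 #2:1@98 #6:2@97] asks=[#7:4@105]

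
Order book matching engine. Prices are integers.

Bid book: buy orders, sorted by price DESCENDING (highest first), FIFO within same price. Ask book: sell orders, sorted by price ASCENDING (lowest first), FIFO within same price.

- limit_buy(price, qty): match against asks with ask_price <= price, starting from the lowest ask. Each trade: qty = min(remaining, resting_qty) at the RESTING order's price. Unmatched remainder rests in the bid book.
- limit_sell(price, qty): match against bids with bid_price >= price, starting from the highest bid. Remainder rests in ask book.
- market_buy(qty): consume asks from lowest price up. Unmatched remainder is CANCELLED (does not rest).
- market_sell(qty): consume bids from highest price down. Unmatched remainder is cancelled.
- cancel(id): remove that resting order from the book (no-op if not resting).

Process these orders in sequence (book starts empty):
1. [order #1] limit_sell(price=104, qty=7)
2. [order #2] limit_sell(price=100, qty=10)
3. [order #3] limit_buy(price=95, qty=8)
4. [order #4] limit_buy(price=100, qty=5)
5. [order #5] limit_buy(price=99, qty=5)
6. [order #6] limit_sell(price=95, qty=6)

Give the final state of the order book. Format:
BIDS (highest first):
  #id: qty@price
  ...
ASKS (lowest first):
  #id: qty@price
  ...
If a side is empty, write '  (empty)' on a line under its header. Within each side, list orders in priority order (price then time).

Answer: BIDS (highest first):
  #3: 7@95
ASKS (lowest first):
  #2: 5@100
  #1: 7@104

Derivation:
After op 1 [order #1] limit_sell(price=104, qty=7): fills=none; bids=[-] asks=[#1:7@104]
After op 2 [order #2] limit_sell(price=100, qty=10): fills=none; bids=[-] asks=[#2:10@100 #1:7@104]
After op 3 [order #3] limit_buy(price=95, qty=8): fills=none; bids=[#3:8@95] asks=[#2:10@100 #1:7@104]
After op 4 [order #4] limit_buy(price=100, qty=5): fills=#4x#2:5@100; bids=[#3:8@95] asks=[#2:5@100 #1:7@104]
After op 5 [order #5] limit_buy(price=99, qty=5): fills=none; bids=[#5:5@99 #3:8@95] asks=[#2:5@100 #1:7@104]
After op 6 [order #6] limit_sell(price=95, qty=6): fills=#5x#6:5@99 #3x#6:1@95; bids=[#3:7@95] asks=[#2:5@100 #1:7@104]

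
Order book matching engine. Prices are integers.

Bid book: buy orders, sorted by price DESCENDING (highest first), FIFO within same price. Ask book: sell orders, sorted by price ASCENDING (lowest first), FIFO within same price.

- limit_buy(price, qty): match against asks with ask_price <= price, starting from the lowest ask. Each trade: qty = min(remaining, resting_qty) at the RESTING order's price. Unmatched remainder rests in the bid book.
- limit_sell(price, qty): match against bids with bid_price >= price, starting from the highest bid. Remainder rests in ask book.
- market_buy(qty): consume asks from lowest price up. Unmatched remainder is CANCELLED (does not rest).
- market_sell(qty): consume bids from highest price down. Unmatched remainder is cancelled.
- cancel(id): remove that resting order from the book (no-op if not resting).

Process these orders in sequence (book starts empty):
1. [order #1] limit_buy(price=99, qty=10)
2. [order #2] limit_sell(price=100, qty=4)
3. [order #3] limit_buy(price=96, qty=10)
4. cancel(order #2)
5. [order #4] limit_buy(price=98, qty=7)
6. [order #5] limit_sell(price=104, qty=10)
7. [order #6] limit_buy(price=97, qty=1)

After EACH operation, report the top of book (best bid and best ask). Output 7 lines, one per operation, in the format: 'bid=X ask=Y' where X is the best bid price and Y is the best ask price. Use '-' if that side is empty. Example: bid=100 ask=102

After op 1 [order #1] limit_buy(price=99, qty=10): fills=none; bids=[#1:10@99] asks=[-]
After op 2 [order #2] limit_sell(price=100, qty=4): fills=none; bids=[#1:10@99] asks=[#2:4@100]
After op 3 [order #3] limit_buy(price=96, qty=10): fills=none; bids=[#1:10@99 #3:10@96] asks=[#2:4@100]
After op 4 cancel(order #2): fills=none; bids=[#1:10@99 #3:10@96] asks=[-]
After op 5 [order #4] limit_buy(price=98, qty=7): fills=none; bids=[#1:10@99 #4:7@98 #3:10@96] asks=[-]
After op 6 [order #5] limit_sell(price=104, qty=10): fills=none; bids=[#1:10@99 #4:7@98 #3:10@96] asks=[#5:10@104]
After op 7 [order #6] limit_buy(price=97, qty=1): fills=none; bids=[#1:10@99 #4:7@98 #6:1@97 #3:10@96] asks=[#5:10@104]

Answer: bid=99 ask=-
bid=99 ask=100
bid=99 ask=100
bid=99 ask=-
bid=99 ask=-
bid=99 ask=104
bid=99 ask=104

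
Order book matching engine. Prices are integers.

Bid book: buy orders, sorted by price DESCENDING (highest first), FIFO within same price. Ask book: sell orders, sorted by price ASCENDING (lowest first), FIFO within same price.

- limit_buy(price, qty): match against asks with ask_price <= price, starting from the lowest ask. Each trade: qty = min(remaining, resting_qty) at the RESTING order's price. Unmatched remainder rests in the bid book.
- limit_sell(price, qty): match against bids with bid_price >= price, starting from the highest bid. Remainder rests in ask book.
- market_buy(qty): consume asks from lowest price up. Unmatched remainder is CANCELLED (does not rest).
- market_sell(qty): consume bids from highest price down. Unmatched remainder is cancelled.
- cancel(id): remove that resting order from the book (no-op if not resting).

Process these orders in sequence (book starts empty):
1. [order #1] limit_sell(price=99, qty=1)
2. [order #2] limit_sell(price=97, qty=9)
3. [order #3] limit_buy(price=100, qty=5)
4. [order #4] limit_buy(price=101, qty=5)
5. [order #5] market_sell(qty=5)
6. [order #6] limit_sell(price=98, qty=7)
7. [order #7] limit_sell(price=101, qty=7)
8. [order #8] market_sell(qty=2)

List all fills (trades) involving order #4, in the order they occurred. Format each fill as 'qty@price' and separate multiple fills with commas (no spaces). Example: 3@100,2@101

After op 1 [order #1] limit_sell(price=99, qty=1): fills=none; bids=[-] asks=[#1:1@99]
After op 2 [order #2] limit_sell(price=97, qty=9): fills=none; bids=[-] asks=[#2:9@97 #1:1@99]
After op 3 [order #3] limit_buy(price=100, qty=5): fills=#3x#2:5@97; bids=[-] asks=[#2:4@97 #1:1@99]
After op 4 [order #4] limit_buy(price=101, qty=5): fills=#4x#2:4@97 #4x#1:1@99; bids=[-] asks=[-]
After op 5 [order #5] market_sell(qty=5): fills=none; bids=[-] asks=[-]
After op 6 [order #6] limit_sell(price=98, qty=7): fills=none; bids=[-] asks=[#6:7@98]
After op 7 [order #7] limit_sell(price=101, qty=7): fills=none; bids=[-] asks=[#6:7@98 #7:7@101]
After op 8 [order #8] market_sell(qty=2): fills=none; bids=[-] asks=[#6:7@98 #7:7@101]

Answer: 4@97,1@99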